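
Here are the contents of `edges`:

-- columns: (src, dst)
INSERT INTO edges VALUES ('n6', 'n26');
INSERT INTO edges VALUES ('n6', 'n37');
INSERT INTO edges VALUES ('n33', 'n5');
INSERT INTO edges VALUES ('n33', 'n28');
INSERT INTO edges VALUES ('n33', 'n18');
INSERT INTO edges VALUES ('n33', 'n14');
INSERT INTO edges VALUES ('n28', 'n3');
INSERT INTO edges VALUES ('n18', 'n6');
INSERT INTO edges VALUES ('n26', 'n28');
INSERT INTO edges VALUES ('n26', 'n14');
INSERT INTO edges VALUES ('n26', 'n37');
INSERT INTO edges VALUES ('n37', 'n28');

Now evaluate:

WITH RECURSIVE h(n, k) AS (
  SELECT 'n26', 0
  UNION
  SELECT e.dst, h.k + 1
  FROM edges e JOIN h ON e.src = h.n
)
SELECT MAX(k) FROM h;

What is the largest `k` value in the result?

Base: (n26, k=0).
Iteration 1: edges from {n26} -> (n14, k=1), (n28, k=1), (n37, k=1).
Iteration 2: edges from {n14,n28,n37} -> (n28, k=2), (n3, k=2).
Iteration 3: edges from {n28,n3} -> (n3, k=3).
Iteration 4: no outgoing edges from {n3}; recursion stops.
k values: 0, 1, 1, 1, 2, 2, 3; the maximum is 3.

3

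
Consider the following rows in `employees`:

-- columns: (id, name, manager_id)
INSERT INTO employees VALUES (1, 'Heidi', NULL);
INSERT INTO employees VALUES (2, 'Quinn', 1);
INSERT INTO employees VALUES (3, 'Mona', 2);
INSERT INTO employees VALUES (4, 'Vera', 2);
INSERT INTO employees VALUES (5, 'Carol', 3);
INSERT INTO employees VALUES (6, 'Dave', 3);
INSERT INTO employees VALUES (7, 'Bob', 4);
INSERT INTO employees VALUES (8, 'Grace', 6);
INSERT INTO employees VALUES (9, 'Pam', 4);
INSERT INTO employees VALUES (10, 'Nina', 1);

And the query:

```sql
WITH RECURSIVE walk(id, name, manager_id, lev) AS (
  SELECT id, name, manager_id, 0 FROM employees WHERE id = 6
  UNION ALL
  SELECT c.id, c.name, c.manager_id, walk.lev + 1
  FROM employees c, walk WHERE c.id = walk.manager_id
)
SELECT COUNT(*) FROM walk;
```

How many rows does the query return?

4

Base: id=6 (Dave), manager_id=3, lev 0.
Iteration 1: join on id=3 -> Mona (id 3, manager_id=2, lev 1).
Iteration 2: join on id=2 -> Quinn (id 2, manager_id=1, lev 2).
Iteration 3: join on id=1 -> Heidi (id 1, manager_id=NULL, lev 3).
Iteration 4: manager_id is NULL; no match; recursion stops.
Total rows emitted: 4.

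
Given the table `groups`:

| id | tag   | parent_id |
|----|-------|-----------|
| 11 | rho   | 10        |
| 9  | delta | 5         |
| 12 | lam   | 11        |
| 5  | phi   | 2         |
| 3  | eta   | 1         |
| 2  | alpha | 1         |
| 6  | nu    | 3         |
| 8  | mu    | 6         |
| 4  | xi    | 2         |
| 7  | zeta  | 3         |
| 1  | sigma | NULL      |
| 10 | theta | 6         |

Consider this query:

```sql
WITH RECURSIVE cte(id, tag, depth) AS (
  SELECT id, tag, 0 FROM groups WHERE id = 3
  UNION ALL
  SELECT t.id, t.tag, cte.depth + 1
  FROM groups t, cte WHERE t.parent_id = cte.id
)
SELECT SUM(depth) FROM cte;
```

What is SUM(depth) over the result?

Base: id=3 (eta) at depth 0.
Iteration 1: rows with parent_id in {3} -> nu (id 6, depth 1), zeta (id 7, depth 1).
Iteration 2: rows with parent_id in {6,7} -> mu (id 8, depth 2), theta (id 10, depth 2).
Iteration 3: rows with parent_id in {8,10} -> rho (id 11, depth 3).
Iteration 4: rows with parent_id in {11} -> lam (id 12, depth 4).
Iteration 5: no rows with parent_id in {12}; recursion stops.
SUM(depth) = 0 + 1 + 1 + 2 + 2 + 3 + 4 = 13.

13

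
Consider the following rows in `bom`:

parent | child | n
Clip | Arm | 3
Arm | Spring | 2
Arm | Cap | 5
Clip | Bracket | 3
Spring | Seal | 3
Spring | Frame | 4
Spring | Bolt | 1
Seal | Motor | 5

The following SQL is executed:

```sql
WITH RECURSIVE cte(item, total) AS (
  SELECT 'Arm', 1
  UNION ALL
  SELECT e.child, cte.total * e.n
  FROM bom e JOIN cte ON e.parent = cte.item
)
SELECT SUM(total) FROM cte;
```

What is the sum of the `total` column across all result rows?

54

Base: (Arm, total=1).
Iteration 1: components of {Arm} -> Cap = 1*5 = 5, Spring = 1*2 = 2.
Iteration 2: components of {Cap,Spring} -> Bolt = 2*1 = 2, Frame = 2*4 = 8, Seal = 2*3 = 6.
Iteration 3: components of {Bolt,Frame,Seal} -> Motor = 6*5 = 30.
Iteration 4: no further components; recursion stops.
SUM(total) = 1 + 2 + 5 + 6 + 8 + 2 + 30 = 54.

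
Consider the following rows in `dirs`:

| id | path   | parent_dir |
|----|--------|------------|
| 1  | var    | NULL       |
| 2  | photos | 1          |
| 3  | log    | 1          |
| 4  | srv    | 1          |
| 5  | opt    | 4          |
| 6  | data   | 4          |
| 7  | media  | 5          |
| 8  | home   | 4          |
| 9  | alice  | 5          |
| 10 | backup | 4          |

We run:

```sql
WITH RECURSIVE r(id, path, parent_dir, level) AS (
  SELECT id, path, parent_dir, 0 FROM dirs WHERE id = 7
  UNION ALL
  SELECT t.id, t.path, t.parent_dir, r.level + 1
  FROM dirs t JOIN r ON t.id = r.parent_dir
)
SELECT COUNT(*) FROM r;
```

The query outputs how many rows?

Base: id=7 (media), parent_dir=5, level 0.
Iteration 1: join on id=5 -> opt (id 5, parent_dir=4, level 1).
Iteration 2: join on id=4 -> srv (id 4, parent_dir=1, level 2).
Iteration 3: join on id=1 -> var (id 1, parent_dir=NULL, level 3).
Iteration 4: parent_dir is NULL; no match; recursion stops.
Total rows emitted: 4.

4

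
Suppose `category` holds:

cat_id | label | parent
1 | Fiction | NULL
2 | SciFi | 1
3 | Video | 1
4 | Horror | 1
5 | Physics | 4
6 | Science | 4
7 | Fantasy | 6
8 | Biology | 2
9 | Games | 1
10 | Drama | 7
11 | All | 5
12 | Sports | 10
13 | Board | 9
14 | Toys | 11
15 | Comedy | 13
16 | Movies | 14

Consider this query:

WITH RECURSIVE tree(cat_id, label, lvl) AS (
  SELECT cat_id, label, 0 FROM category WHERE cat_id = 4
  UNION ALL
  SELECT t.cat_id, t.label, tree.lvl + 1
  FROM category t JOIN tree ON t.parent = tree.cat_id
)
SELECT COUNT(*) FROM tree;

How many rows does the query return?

9

Base: cat_id=4 (Horror) at lvl 0.
Iteration 1: rows with parent in {4} -> Physics (id 5, lvl 1), Science (id 6, lvl 1).
Iteration 2: rows with parent in {5,6} -> Fantasy (id 7, lvl 2), All (id 11, lvl 2).
Iteration 3: rows with parent in {7,11} -> Drama (id 10, lvl 3), Toys (id 14, lvl 3).
Iteration 4: rows with parent in {10,14} -> Sports (id 12, lvl 4), Movies (id 16, lvl 4).
Iteration 5: no rows with parent in {12,16}; recursion stops.
Total rows emitted: 9.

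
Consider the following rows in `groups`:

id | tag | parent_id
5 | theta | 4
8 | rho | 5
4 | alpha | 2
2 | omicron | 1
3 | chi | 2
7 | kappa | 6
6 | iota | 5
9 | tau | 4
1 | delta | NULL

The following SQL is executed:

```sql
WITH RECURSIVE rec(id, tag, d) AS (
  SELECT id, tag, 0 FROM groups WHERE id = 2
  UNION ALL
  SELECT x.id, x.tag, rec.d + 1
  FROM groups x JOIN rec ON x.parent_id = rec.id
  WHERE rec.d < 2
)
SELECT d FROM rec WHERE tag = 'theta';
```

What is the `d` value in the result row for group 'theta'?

2

Base: id=2 (omicron) at d 0.
Iteration 1: rows with parent_id in {2} -> chi (id 3, d 1), alpha (id 4, d 1).
Iteration 2: rows with parent_id in {3,4} -> theta (id 5, d 2), tau (id 9, d 2).
Iteration 3: d < 2 fails for all current rows; recursion stops.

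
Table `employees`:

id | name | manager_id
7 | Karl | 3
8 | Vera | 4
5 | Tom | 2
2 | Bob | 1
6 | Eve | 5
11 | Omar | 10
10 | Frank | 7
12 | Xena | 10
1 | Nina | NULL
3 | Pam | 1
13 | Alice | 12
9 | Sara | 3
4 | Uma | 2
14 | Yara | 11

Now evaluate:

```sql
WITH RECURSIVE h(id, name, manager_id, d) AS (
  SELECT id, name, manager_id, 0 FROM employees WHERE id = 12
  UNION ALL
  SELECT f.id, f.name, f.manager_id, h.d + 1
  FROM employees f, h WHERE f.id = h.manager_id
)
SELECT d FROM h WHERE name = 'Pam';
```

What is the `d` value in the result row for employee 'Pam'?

Base: id=12 (Xena), manager_id=10, d 0.
Iteration 1: join on id=10 -> Frank (id 10, manager_id=7, d 1).
Iteration 2: join on id=7 -> Karl (id 7, manager_id=3, d 2).
Iteration 3: join on id=3 -> Pam (id 3, manager_id=1, d 3).
Iteration 4: join on id=1 -> Nina (id 1, manager_id=NULL, d 4).
Iteration 5: manager_id is NULL; no match; recursion stops.

3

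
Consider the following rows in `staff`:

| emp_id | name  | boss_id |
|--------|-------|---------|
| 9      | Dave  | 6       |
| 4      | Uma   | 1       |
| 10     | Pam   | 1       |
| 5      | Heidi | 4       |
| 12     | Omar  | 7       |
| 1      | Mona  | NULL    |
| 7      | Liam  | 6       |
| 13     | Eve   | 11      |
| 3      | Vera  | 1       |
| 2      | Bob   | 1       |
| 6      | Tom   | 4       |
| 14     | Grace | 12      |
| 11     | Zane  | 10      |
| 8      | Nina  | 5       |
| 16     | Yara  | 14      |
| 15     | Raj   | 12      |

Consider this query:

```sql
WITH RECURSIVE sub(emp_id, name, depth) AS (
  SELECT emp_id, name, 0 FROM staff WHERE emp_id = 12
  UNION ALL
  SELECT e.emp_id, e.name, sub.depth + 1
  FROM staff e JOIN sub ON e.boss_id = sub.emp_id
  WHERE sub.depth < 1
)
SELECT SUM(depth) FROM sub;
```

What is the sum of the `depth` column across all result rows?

2

Base: emp_id=12 (Omar) at depth 0.
Iteration 1: rows with boss_id in {12} -> Grace (id 14, depth 1), Raj (id 15, depth 1).
Iteration 2: depth < 1 fails for all current rows; recursion stops.
SUM(depth) = 0 + 1 + 1 = 2.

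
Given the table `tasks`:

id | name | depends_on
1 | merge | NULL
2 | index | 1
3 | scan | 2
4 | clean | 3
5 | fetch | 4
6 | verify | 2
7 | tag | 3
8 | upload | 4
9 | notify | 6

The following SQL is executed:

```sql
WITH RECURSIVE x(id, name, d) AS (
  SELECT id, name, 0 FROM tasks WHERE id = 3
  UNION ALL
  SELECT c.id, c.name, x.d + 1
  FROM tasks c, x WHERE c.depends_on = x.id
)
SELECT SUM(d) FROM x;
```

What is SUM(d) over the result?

6

Base: id=3 (scan) at d 0.
Iteration 1: rows with depends_on in {3} -> clean (id 4, d 1), tag (id 7, d 1).
Iteration 2: rows with depends_on in {4,7} -> fetch (id 5, d 2), upload (id 8, d 2).
Iteration 3: no rows with depends_on in {5,8}; recursion stops.
SUM(d) = 0 + 1 + 1 + 2 + 2 = 6.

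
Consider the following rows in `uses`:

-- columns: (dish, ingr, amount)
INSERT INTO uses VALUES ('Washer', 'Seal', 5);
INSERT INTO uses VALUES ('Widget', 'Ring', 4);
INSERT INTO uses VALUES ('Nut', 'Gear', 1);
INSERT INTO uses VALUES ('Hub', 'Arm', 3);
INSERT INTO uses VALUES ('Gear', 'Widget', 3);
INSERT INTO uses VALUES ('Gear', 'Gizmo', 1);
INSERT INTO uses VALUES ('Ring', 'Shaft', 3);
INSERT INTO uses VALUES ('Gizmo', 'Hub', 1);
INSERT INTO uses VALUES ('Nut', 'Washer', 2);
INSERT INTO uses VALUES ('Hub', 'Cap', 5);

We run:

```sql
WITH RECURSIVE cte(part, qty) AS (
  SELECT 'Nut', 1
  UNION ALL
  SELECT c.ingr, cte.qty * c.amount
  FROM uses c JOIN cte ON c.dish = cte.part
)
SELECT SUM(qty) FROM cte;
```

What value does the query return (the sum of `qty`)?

Base: (Nut, qty=1).
Iteration 1: components of {Nut} -> Gear = 1*1 = 1, Washer = 1*2 = 2.
Iteration 2: components of {Gear,Washer} -> Gizmo = 1*1 = 1, Seal = 2*5 = 10, Widget = 1*3 = 3.
Iteration 3: components of {Gizmo,Seal,Widget} -> Hub = 1*1 = 1, Ring = 3*4 = 12.
Iteration 4: components of {Hub,Ring} -> Arm = 1*3 = 3, Cap = 1*5 = 5, Shaft = 12*3 = 36.
Iteration 5: no further components; recursion stops.
SUM(qty) = 1 + 1 + 2 + 3 + 1 + 10 + 12 + 1 + 36 + 3 + 5 = 75.

75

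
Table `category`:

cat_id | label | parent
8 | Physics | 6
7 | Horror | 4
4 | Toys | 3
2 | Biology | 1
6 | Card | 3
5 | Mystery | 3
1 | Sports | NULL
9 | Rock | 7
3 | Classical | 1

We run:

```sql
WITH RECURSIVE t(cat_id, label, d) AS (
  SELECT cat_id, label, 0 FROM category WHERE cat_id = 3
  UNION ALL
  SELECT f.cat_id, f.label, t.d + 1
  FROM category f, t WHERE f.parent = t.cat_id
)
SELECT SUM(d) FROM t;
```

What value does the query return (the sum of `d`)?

10

Base: cat_id=3 (Classical) at d 0.
Iteration 1: rows with parent in {3} -> Toys (id 4, d 1), Mystery (id 5, d 1), Card (id 6, d 1).
Iteration 2: rows with parent in {4,5,6} -> Horror (id 7, d 2), Physics (id 8, d 2).
Iteration 3: rows with parent in {7,8} -> Rock (id 9, d 3).
Iteration 4: no rows with parent in {9}; recursion stops.
SUM(d) = 0 + 1 + 1 + 1 + 2 + 2 + 3 = 10.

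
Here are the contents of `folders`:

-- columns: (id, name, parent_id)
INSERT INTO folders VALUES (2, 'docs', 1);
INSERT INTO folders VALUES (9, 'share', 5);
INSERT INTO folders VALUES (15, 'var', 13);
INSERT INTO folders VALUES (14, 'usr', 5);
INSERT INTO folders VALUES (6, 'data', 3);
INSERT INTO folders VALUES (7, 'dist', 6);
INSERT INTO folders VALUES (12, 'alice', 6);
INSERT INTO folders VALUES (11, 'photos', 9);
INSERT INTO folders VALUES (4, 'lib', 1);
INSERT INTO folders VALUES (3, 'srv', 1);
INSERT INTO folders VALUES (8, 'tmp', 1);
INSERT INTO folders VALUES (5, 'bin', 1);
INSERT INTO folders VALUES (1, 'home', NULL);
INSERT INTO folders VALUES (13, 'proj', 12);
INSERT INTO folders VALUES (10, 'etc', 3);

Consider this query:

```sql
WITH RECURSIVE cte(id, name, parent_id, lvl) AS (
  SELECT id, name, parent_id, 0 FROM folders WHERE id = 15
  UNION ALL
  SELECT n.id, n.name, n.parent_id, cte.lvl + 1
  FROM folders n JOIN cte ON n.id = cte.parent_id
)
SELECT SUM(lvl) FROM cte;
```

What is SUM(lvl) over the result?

Base: id=15 (var), parent_id=13, lvl 0.
Iteration 1: join on id=13 -> proj (id 13, parent_id=12, lvl 1).
Iteration 2: join on id=12 -> alice (id 12, parent_id=6, lvl 2).
Iteration 3: join on id=6 -> data (id 6, parent_id=3, lvl 3).
Iteration 4: join on id=3 -> srv (id 3, parent_id=1, lvl 4).
Iteration 5: join on id=1 -> home (id 1, parent_id=NULL, lvl 5).
Iteration 6: parent_id is NULL; no match; recursion stops.
SUM(lvl) = 0 + 1 + 2 + 3 + 4 + 5 = 15.

15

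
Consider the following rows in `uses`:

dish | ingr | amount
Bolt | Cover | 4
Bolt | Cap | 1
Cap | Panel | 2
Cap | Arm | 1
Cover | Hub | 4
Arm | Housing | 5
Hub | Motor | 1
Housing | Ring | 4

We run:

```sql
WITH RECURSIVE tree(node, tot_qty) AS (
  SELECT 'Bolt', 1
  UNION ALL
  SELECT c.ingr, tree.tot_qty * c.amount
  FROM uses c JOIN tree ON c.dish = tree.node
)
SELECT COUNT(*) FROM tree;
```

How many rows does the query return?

9

Base: (Bolt, tot_qty=1).
Iteration 1: components of {Bolt} -> Cap = 1*1 = 1, Cover = 1*4 = 4.
Iteration 2: components of {Cap,Cover} -> Arm = 1*1 = 1, Hub = 4*4 = 16, Panel = 1*2 = 2.
Iteration 3: components of {Arm,Hub,Panel} -> Housing = 1*5 = 5, Motor = 16*1 = 16.
Iteration 4: components of {Housing,Motor} -> Ring = 5*4 = 20.
Iteration 5: no further components; recursion stops.
Total rows emitted: 9.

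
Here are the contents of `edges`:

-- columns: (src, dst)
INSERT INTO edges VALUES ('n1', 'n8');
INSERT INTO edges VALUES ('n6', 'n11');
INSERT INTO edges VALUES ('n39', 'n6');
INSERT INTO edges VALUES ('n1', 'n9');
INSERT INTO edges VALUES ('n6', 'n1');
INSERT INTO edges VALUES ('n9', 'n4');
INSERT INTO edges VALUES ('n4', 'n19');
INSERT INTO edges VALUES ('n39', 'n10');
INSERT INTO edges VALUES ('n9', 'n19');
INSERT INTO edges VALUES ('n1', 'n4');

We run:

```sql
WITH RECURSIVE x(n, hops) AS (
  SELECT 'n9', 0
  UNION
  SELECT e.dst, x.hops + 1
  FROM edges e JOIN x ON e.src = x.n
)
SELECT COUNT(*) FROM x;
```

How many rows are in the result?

Base: (n9, hops=0).
Iteration 1: edges from {n9} -> (n19, hops=1), (n4, hops=1).
Iteration 2: edges from {n19,n4} -> (n19, hops=2).
Iteration 3: no outgoing edges from {n19}; recursion stops.
Total rows emitted: 4.

4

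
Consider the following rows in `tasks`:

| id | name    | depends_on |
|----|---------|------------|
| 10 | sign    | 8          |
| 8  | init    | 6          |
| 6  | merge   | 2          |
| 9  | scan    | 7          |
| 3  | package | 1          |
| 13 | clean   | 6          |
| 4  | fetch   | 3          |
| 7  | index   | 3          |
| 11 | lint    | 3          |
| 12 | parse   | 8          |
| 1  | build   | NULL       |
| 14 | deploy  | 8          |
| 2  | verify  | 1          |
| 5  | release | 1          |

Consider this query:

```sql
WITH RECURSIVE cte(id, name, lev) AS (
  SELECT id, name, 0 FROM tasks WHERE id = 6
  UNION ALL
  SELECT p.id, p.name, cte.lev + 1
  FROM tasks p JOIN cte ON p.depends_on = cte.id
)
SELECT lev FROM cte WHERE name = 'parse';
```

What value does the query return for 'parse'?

2

Base: id=6 (merge) at lev 0.
Iteration 1: rows with depends_on in {6} -> init (id 8, lev 1), clean (id 13, lev 1).
Iteration 2: rows with depends_on in {8,13} -> sign (id 10, lev 2), parse (id 12, lev 2), deploy (id 14, lev 2).
Iteration 3: no rows with depends_on in {10,12,14}; recursion stops.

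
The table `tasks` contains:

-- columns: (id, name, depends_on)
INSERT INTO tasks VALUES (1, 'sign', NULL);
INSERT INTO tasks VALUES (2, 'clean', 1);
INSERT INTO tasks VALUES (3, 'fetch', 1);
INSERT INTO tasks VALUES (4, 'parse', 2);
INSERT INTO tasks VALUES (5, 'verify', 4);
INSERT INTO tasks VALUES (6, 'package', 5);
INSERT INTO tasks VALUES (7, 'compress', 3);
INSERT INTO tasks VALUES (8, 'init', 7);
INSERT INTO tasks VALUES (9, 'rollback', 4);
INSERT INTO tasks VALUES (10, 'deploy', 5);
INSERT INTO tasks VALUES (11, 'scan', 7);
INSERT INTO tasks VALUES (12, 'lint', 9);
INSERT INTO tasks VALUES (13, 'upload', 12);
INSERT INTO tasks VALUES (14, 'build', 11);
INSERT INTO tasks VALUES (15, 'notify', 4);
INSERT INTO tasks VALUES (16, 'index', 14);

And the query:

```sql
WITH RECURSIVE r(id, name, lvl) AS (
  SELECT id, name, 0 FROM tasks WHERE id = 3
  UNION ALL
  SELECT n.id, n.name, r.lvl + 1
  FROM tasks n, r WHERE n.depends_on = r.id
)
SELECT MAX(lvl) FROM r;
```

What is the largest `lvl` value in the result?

4

Base: id=3 (fetch) at lvl 0.
Iteration 1: rows with depends_on in {3} -> compress (id 7, lvl 1).
Iteration 2: rows with depends_on in {7} -> init (id 8, lvl 2), scan (id 11, lvl 2).
Iteration 3: rows with depends_on in {8,11} -> build (id 14, lvl 3).
Iteration 4: rows with depends_on in {14} -> index (id 16, lvl 4).
Iteration 5: no rows with depends_on in {16}; recursion stops.
lvl values: 0, 1, 2, 2, 3, 4; the maximum is 4.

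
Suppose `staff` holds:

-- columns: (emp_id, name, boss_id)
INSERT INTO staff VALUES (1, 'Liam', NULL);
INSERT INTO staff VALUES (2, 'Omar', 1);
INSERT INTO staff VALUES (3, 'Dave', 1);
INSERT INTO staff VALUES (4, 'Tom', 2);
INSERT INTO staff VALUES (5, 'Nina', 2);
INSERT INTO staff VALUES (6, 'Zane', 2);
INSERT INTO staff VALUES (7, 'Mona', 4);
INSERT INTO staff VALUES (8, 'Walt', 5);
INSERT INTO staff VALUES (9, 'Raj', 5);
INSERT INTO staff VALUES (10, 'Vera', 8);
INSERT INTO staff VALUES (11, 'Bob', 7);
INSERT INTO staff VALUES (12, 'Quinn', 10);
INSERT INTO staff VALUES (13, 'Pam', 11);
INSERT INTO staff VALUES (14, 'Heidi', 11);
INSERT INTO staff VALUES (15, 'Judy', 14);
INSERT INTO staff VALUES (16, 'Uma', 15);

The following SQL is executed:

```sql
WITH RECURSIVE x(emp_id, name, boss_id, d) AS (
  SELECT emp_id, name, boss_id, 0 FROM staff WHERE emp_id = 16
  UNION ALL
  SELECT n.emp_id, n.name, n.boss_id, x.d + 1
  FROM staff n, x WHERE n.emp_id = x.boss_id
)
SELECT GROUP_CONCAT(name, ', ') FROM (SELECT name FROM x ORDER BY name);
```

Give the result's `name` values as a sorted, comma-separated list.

Bob, Heidi, Judy, Liam, Mona, Omar, Tom, Uma

Base: emp_id=16 (Uma), boss_id=15, d 0.
Iteration 1: join on emp_id=15 -> Judy (id 15, boss_id=14, d 1).
Iteration 2: join on emp_id=14 -> Heidi (id 14, boss_id=11, d 2).
Iteration 3: join on emp_id=11 -> Bob (id 11, boss_id=7, d 3).
Iteration 4: join on emp_id=7 -> Mona (id 7, boss_id=4, d 4).
Iteration 5: join on emp_id=4 -> Tom (id 4, boss_id=2, d 5).
Iteration 6: join on emp_id=2 -> Omar (id 2, boss_id=1, d 6).
Iteration 7: join on emp_id=1 -> Liam (id 1, boss_id=NULL, d 7).
Iteration 8: boss_id is NULL; no match; recursion stops.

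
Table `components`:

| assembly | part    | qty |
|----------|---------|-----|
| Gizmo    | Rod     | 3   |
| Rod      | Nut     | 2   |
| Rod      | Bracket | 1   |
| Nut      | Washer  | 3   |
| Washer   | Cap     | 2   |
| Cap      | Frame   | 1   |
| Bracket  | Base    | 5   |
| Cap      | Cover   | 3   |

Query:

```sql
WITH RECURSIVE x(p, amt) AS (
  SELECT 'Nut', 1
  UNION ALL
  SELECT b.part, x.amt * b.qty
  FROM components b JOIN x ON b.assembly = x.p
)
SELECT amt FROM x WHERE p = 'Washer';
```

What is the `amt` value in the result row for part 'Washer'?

Base: (Nut, amt=1).
Iteration 1: components of {Nut} -> Washer = 1*3 = 3.
Iteration 2: components of {Washer} -> Cap = 3*2 = 6.
Iteration 3: components of {Cap} -> Cover = 6*3 = 18, Frame = 6*1 = 6.
Iteration 4: no further components; recursion stops.

3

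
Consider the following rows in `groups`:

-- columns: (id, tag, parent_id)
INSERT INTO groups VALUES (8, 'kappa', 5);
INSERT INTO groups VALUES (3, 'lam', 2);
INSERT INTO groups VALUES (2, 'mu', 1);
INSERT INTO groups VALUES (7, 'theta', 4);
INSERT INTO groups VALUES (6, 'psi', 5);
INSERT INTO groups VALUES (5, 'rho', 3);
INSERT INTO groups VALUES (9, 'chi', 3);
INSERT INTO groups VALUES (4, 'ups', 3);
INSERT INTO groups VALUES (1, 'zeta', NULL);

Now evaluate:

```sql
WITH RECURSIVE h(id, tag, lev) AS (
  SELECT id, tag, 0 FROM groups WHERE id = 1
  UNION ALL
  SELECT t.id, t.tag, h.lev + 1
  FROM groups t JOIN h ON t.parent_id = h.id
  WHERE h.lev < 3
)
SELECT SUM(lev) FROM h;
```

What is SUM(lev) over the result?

Base: id=1 (zeta) at lev 0.
Iteration 1: rows with parent_id in {1} -> mu (id 2, lev 1).
Iteration 2: rows with parent_id in {2} -> lam (id 3, lev 2).
Iteration 3: rows with parent_id in {3} -> ups (id 4, lev 3), rho (id 5, lev 3), chi (id 9, lev 3).
Iteration 4: lev < 3 fails for all current rows; recursion stops.
SUM(lev) = 0 + 1 + 2 + 3 + 3 + 3 = 12.

12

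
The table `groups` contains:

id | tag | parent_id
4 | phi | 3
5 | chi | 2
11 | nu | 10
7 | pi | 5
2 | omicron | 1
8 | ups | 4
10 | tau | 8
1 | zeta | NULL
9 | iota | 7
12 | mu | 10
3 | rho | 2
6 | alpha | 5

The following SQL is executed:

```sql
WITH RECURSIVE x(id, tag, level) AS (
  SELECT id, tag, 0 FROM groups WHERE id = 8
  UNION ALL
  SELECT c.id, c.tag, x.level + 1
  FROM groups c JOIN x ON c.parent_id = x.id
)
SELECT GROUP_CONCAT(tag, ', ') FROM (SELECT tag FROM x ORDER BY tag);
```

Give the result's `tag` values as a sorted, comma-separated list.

mu, nu, tau, ups

Base: id=8 (ups) at level 0.
Iteration 1: rows with parent_id in {8} -> tau (id 10, level 1).
Iteration 2: rows with parent_id in {10} -> nu (id 11, level 2), mu (id 12, level 2).
Iteration 3: no rows with parent_id in {11,12}; recursion stops.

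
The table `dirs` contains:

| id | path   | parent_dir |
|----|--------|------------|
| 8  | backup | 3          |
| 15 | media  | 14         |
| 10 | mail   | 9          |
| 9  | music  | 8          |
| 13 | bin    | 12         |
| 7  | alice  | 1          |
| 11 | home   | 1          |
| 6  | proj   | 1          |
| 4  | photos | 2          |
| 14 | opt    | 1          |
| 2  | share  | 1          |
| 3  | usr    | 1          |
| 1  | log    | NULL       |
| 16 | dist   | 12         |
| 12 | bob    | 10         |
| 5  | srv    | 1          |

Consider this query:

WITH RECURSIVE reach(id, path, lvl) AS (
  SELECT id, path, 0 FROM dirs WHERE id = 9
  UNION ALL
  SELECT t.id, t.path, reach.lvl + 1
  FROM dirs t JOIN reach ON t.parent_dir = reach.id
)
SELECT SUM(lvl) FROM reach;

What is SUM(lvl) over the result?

9

Base: id=9 (music) at lvl 0.
Iteration 1: rows with parent_dir in {9} -> mail (id 10, lvl 1).
Iteration 2: rows with parent_dir in {10} -> bob (id 12, lvl 2).
Iteration 3: rows with parent_dir in {12} -> bin (id 13, lvl 3), dist (id 16, lvl 3).
Iteration 4: no rows with parent_dir in {13,16}; recursion stops.
SUM(lvl) = 0 + 1 + 2 + 3 + 3 = 9.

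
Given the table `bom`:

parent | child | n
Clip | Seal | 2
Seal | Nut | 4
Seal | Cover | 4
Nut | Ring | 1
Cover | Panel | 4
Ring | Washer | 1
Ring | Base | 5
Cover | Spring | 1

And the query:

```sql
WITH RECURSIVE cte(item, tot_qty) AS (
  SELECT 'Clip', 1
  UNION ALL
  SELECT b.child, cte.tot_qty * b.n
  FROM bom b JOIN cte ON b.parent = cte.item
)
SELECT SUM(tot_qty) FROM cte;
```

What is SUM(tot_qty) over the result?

Base: (Clip, tot_qty=1).
Iteration 1: components of {Clip} -> Seal = 1*2 = 2.
Iteration 2: components of {Seal} -> Cover = 2*4 = 8, Nut = 2*4 = 8.
Iteration 3: components of {Cover,Nut} -> Panel = 8*4 = 32, Ring = 8*1 = 8, Spring = 8*1 = 8.
Iteration 4: components of {Panel,Ring,Spring} -> Base = 8*5 = 40, Washer = 8*1 = 8.
Iteration 5: no further components; recursion stops.
SUM(tot_qty) = 1 + 2 + 8 + 8 + 8 + 32 + 8 + 8 + 40 = 115.

115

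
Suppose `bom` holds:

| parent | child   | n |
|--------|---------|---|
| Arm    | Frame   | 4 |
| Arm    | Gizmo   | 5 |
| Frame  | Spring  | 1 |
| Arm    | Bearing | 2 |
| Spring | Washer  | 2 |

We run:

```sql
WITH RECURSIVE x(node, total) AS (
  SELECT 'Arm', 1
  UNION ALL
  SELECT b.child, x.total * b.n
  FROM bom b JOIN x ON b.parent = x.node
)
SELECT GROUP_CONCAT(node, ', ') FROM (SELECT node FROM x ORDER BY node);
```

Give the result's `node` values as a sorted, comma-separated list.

Arm, Bearing, Frame, Gizmo, Spring, Washer

Base: (Arm, total=1).
Iteration 1: components of {Arm} -> Bearing = 1*2 = 2, Frame = 1*4 = 4, Gizmo = 1*5 = 5.
Iteration 2: components of {Bearing,Frame,Gizmo} -> Spring = 4*1 = 4.
Iteration 3: components of {Spring} -> Washer = 4*2 = 8.
Iteration 4: no further components; recursion stops.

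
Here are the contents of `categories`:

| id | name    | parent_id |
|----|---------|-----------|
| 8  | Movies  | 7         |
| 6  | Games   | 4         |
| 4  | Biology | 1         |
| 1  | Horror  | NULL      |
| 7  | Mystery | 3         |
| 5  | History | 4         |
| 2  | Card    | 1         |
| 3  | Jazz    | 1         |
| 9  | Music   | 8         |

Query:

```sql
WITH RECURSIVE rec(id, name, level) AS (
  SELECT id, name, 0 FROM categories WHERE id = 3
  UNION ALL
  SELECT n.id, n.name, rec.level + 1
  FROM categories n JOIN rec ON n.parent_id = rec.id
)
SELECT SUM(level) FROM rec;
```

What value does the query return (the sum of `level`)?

Base: id=3 (Jazz) at level 0.
Iteration 1: rows with parent_id in {3} -> Mystery (id 7, level 1).
Iteration 2: rows with parent_id in {7} -> Movies (id 8, level 2).
Iteration 3: rows with parent_id in {8} -> Music (id 9, level 3).
Iteration 4: no rows with parent_id in {9}; recursion stops.
SUM(level) = 0 + 1 + 2 + 3 = 6.

6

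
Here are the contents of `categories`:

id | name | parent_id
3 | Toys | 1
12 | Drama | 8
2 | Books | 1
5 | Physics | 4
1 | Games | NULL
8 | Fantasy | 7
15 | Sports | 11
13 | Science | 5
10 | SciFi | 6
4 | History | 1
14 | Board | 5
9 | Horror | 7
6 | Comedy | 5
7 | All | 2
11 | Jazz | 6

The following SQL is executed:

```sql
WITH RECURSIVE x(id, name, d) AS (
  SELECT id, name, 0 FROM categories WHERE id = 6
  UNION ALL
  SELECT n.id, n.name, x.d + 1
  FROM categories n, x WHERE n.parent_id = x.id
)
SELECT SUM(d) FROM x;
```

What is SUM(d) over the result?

4

Base: id=6 (Comedy) at d 0.
Iteration 1: rows with parent_id in {6} -> SciFi (id 10, d 1), Jazz (id 11, d 1).
Iteration 2: rows with parent_id in {10,11} -> Sports (id 15, d 2).
Iteration 3: no rows with parent_id in {15}; recursion stops.
SUM(d) = 0 + 1 + 1 + 2 = 4.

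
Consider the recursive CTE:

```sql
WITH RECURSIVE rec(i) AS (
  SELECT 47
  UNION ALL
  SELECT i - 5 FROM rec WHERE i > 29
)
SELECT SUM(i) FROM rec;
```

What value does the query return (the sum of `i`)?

Base: i=47.
Iteration 1: 47 > 29 holds -> i = 47 - 5 = 42.
Iteration 2: 42 > 29 holds -> i = 42 - 5 = 37.
Iteration 3: 37 > 29 holds -> i = 37 - 5 = 32.
Iteration 4: 32 > 29 holds -> i = 32 - 5 = 27.
Iteration 5: 27 > 29 fails; recursion stops.
SUM(i) = 47 + 42 + 37 + 32 + 27 = 185.

185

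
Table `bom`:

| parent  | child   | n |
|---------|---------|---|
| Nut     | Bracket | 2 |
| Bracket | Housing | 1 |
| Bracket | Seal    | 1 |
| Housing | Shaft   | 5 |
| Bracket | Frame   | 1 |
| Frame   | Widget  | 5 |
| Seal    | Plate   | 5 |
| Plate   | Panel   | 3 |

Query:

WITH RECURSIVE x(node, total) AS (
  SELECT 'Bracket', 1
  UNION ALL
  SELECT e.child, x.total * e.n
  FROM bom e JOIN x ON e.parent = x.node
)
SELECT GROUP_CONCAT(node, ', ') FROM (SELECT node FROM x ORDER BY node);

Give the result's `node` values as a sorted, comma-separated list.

Base: (Bracket, total=1).
Iteration 1: components of {Bracket} -> Frame = 1*1 = 1, Housing = 1*1 = 1, Seal = 1*1 = 1.
Iteration 2: components of {Frame,Housing,Seal} -> Plate = 1*5 = 5, Shaft = 1*5 = 5, Widget = 1*5 = 5.
Iteration 3: components of {Plate,Shaft,Widget} -> Panel = 5*3 = 15.
Iteration 4: no further components; recursion stops.

Bracket, Frame, Housing, Panel, Plate, Seal, Shaft, Widget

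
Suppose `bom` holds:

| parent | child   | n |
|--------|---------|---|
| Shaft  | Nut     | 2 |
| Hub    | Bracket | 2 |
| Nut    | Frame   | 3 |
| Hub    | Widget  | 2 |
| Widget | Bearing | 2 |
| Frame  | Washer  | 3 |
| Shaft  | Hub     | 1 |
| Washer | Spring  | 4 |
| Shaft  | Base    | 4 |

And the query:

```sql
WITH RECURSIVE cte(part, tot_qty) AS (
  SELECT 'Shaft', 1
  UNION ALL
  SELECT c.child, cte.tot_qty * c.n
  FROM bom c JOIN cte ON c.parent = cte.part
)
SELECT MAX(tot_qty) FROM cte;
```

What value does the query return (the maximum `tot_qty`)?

Base: (Shaft, tot_qty=1).
Iteration 1: components of {Shaft} -> Base = 1*4 = 4, Hub = 1*1 = 1, Nut = 1*2 = 2.
Iteration 2: components of {Base,Hub,Nut} -> Bracket = 1*2 = 2, Frame = 2*3 = 6, Widget = 1*2 = 2.
Iteration 3: components of {Bracket,Frame,Widget} -> Bearing = 2*2 = 4, Washer = 6*3 = 18.
Iteration 4: components of {Bearing,Washer} -> Spring = 18*4 = 72.
Iteration 5: no further components; recursion stops.
tot_qty values: 1, 1, 2, 4, 2, 2, 6, 4, 18, 72; the maximum is 72.

72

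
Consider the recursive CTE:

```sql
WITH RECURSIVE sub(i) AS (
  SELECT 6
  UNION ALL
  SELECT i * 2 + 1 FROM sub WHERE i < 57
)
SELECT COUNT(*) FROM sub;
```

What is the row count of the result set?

5

Base: i=6.
Iteration 1: 6 < 57 holds -> i = 6 * 2 + 1 = 13.
Iteration 2: 13 < 57 holds -> i = 13 * 2 + 1 = 27.
Iteration 3: 27 < 57 holds -> i = 27 * 2 + 1 = 55.
Iteration 4: 55 < 57 holds -> i = 55 * 2 + 1 = 111.
Iteration 5: 111 < 57 fails; recursion stops.
Total rows emitted: 5.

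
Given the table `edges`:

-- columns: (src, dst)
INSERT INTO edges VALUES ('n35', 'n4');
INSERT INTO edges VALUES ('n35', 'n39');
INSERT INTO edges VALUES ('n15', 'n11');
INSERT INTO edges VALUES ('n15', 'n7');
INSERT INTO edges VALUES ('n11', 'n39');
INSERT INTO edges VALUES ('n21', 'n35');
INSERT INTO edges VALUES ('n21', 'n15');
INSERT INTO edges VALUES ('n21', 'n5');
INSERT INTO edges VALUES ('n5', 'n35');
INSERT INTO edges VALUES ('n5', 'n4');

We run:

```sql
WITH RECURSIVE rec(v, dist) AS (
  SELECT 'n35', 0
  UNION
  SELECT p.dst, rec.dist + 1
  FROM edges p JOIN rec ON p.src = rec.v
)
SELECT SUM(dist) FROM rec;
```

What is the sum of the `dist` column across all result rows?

2

Base: (n35, dist=0).
Iteration 1: edges from {n35} -> (n39, dist=1), (n4, dist=1).
Iteration 2: no outgoing edges from {n39,n4}; recursion stops.
SUM(dist) = 0 + 1 + 1 = 2.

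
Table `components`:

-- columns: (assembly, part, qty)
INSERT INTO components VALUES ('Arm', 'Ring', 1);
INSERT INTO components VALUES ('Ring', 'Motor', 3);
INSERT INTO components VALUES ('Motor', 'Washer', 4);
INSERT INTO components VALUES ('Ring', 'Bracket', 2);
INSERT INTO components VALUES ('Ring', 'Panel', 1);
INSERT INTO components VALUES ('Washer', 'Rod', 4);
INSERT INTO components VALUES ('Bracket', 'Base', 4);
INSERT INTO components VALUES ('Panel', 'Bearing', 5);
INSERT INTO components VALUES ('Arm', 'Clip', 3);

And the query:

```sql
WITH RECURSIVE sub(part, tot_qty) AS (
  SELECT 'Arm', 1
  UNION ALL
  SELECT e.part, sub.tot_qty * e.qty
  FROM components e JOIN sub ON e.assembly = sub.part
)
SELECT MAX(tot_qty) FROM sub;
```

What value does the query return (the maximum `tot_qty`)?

Base: (Arm, tot_qty=1).
Iteration 1: components of {Arm} -> Clip = 1*3 = 3, Ring = 1*1 = 1.
Iteration 2: components of {Clip,Ring} -> Bracket = 1*2 = 2, Motor = 1*3 = 3, Panel = 1*1 = 1.
Iteration 3: components of {Bracket,Motor,Panel} -> Base = 2*4 = 8, Bearing = 1*5 = 5, Washer = 3*4 = 12.
Iteration 4: components of {Base,Bearing,Washer} -> Rod = 12*4 = 48.
Iteration 5: no further components; recursion stops.
tot_qty values: 1, 1, 3, 3, 2, 1, 12, 8, 5, 48; the maximum is 48.

48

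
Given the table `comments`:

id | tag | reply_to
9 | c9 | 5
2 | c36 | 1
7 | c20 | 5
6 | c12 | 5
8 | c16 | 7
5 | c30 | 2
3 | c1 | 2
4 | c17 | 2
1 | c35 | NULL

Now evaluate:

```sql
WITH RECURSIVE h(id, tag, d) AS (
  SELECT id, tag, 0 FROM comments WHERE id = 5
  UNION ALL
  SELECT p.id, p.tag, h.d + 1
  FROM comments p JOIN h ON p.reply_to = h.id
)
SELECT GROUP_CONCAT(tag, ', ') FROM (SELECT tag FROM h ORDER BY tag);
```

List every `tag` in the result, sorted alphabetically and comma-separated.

c12, c16, c20, c30, c9

Base: id=5 (c30) at d 0.
Iteration 1: rows with reply_to in {5} -> c12 (id 6, d 1), c20 (id 7, d 1), c9 (id 9, d 1).
Iteration 2: rows with reply_to in {6,7,9} -> c16 (id 8, d 2).
Iteration 3: no rows with reply_to in {8}; recursion stops.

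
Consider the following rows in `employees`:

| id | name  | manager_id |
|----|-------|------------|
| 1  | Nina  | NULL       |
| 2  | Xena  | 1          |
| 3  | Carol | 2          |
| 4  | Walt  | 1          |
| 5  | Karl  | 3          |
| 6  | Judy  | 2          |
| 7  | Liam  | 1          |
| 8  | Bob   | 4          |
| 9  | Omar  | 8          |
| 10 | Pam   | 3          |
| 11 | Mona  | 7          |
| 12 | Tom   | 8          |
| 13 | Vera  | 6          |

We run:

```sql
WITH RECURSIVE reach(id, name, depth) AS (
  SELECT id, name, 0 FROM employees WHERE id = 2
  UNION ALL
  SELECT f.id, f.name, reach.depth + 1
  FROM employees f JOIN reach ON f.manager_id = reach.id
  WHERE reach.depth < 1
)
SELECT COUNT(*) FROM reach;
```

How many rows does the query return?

3

Base: id=2 (Xena) at depth 0.
Iteration 1: rows with manager_id in {2} -> Carol (id 3, depth 1), Judy (id 6, depth 1).
Iteration 2: depth < 1 fails for all current rows; recursion stops.
Total rows emitted: 3.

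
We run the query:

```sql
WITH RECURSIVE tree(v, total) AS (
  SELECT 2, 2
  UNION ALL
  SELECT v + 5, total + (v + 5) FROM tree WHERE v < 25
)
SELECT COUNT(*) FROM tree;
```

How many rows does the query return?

6

Base: v=2, total=2.
Iteration 1: 2 < 25 holds -> v = 2 + 5 = 7, total = 2 + 7 = 9.
Iteration 2: 7 < 25 holds -> v = 7 + 5 = 12, total = 9 + 12 = 21.
Iteration 3: 12 < 25 holds -> v = 12 + 5 = 17, total = 21 + 17 = 38.
Iteration 4: 17 < 25 holds -> v = 17 + 5 = 22, total = 38 + 22 = 60.
Iteration 5: 22 < 25 holds -> v = 22 + 5 = 27, total = 60 + 27 = 87.
Iteration 6: 27 < 25 fails; recursion stops.
Total rows emitted: 6.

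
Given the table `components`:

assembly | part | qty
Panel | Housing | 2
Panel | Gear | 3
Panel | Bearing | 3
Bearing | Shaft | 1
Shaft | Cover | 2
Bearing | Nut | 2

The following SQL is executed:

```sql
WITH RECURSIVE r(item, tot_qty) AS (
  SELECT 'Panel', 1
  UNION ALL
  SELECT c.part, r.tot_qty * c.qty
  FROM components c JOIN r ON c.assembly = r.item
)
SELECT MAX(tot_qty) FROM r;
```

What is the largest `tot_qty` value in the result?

Base: (Panel, tot_qty=1).
Iteration 1: components of {Panel} -> Bearing = 1*3 = 3, Gear = 1*3 = 3, Housing = 1*2 = 2.
Iteration 2: components of {Bearing,Gear,Housing} -> Nut = 3*2 = 6, Shaft = 3*1 = 3.
Iteration 3: components of {Nut,Shaft} -> Cover = 3*2 = 6.
Iteration 4: no further components; recursion stops.
tot_qty values: 1, 2, 3, 3, 3, 6, 6; the maximum is 6.

6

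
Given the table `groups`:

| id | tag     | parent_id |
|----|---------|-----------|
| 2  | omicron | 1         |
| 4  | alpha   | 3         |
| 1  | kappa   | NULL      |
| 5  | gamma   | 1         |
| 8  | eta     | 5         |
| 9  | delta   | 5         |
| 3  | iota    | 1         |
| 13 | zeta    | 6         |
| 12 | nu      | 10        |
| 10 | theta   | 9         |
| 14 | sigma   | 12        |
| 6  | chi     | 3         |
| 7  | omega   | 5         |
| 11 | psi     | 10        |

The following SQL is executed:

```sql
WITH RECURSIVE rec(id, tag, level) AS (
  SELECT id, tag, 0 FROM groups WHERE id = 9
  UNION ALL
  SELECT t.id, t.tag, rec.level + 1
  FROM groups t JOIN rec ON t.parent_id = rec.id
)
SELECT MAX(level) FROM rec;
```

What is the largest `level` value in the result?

Base: id=9 (delta) at level 0.
Iteration 1: rows with parent_id in {9} -> theta (id 10, level 1).
Iteration 2: rows with parent_id in {10} -> psi (id 11, level 2), nu (id 12, level 2).
Iteration 3: rows with parent_id in {11,12} -> sigma (id 14, level 3).
Iteration 4: no rows with parent_id in {14}; recursion stops.
level values: 0, 1, 2, 2, 3; the maximum is 3.

3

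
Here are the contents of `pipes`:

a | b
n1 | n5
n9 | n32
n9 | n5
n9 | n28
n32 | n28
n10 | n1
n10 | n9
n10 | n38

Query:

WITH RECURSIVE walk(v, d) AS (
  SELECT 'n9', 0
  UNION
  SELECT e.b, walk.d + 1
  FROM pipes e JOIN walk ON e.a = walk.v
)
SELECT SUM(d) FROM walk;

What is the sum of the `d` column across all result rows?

5

Base: (n9, d=0).
Iteration 1: edges from {n9} -> (n28, d=1), (n32, d=1), (n5, d=1).
Iteration 2: edges from {n28,n32,n5} -> (n28, d=2).
Iteration 3: no outgoing edges from {n28}; recursion stops.
SUM(d) = 0 + 1 + 1 + 1 + 2 = 5.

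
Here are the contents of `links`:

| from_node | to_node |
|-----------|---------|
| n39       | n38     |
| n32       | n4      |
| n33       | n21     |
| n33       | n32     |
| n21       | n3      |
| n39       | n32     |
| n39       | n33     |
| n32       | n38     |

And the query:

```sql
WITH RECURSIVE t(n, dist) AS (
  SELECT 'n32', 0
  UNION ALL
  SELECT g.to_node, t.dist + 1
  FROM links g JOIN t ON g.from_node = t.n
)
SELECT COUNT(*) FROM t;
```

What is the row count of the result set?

3

Base: (n32, dist=0).
Iteration 1: edges from {n32} -> (n38, dist=1), (n4, dist=1).
Iteration 2: no outgoing edges from {n38,n4}; recursion stops.
Total rows emitted: 3.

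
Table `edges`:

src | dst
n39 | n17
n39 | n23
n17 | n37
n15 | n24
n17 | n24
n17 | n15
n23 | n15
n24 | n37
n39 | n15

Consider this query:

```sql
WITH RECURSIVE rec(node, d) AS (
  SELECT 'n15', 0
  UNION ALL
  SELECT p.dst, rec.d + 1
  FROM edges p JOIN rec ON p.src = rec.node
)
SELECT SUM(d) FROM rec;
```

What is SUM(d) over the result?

Base: (n15, d=0).
Iteration 1: edges from {n15} -> (n24, d=1).
Iteration 2: edges from {n24} -> (n37, d=2).
Iteration 3: no outgoing edges from {n37}; recursion stops.
SUM(d) = 0 + 1 + 2 = 3.

3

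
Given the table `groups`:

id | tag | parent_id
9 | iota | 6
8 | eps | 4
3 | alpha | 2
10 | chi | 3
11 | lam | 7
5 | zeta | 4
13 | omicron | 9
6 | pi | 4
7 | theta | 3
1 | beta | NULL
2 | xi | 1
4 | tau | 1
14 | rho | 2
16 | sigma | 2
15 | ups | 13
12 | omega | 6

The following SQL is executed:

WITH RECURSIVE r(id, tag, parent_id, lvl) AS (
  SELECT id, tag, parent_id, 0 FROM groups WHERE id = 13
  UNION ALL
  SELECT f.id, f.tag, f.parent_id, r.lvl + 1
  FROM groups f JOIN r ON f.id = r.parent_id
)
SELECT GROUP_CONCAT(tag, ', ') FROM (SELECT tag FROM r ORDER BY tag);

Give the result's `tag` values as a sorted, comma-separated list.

beta, iota, omicron, pi, tau

Base: id=13 (omicron), parent_id=9, lvl 0.
Iteration 1: join on id=9 -> iota (id 9, parent_id=6, lvl 1).
Iteration 2: join on id=6 -> pi (id 6, parent_id=4, lvl 2).
Iteration 3: join on id=4 -> tau (id 4, parent_id=1, lvl 3).
Iteration 4: join on id=1 -> beta (id 1, parent_id=NULL, lvl 4).
Iteration 5: parent_id is NULL; no match; recursion stops.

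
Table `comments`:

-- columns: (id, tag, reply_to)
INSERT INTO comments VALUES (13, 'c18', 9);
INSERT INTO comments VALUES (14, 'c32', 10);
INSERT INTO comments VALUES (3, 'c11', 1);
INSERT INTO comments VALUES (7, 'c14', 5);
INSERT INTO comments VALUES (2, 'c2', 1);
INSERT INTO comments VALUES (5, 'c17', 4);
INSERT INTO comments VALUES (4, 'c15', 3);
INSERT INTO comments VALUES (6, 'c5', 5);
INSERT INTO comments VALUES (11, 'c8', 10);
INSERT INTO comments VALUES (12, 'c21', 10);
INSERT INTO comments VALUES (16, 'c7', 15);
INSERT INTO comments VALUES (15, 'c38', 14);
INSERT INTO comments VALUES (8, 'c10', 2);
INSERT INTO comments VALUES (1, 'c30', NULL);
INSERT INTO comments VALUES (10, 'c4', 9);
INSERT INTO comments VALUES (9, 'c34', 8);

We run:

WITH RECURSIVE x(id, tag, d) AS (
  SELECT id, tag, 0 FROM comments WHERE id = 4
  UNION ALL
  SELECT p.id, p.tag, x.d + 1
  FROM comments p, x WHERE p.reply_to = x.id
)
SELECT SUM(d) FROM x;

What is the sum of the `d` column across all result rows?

5

Base: id=4 (c15) at d 0.
Iteration 1: rows with reply_to in {4} -> c17 (id 5, d 1).
Iteration 2: rows with reply_to in {5} -> c5 (id 6, d 2), c14 (id 7, d 2).
Iteration 3: no rows with reply_to in {6,7}; recursion stops.
SUM(d) = 0 + 1 + 2 + 2 = 5.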